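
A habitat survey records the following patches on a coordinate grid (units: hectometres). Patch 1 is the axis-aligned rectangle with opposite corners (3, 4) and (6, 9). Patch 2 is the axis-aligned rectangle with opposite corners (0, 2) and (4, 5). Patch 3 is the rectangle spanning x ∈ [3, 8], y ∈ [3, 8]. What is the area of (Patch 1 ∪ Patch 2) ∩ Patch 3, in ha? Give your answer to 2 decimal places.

The region (Patch 1 ∪ Patch 2) ∩ Patch 3 is the polygon with vertices (6,4), (4,4), (4,3), (3,3), (3,5), (3,8), (6,8).
By the shoelace formula its area is 13.00.

13.00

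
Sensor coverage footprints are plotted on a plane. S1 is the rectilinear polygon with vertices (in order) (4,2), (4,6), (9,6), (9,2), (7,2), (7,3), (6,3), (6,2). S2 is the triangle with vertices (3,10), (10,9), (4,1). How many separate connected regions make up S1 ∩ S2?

S1 ∩ S2 is a single connected region.

1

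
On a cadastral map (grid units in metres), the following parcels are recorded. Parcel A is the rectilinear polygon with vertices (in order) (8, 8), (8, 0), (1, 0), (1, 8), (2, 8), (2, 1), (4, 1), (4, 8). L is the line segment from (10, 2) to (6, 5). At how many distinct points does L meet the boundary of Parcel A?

1

The segment meets the boundary at (8,3.5).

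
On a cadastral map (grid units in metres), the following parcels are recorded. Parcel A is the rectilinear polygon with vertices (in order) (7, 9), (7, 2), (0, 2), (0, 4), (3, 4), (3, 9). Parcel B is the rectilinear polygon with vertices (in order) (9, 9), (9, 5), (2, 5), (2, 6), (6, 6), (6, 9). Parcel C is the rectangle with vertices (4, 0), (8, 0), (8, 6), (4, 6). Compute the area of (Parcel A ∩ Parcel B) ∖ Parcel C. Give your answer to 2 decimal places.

|Parcel A ∩ Parcel B| = 7.
|(Parcel A ∩ Parcel B) ∩ Parcel C| = 3.
|(Parcel A ∩ Parcel B) ∖ Parcel C| = 7 − 3 = 4.00.

4.00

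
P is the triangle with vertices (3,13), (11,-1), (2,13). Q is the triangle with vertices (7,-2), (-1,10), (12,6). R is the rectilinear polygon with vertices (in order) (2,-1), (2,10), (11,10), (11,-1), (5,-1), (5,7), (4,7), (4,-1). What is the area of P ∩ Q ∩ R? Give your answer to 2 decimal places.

2.62

The intersection is the polygon with vertices (9.289,1.662), (5.144,8.11), (5.933,7.867), (9.388,1.821).
By the shoelace formula its area is 2.62.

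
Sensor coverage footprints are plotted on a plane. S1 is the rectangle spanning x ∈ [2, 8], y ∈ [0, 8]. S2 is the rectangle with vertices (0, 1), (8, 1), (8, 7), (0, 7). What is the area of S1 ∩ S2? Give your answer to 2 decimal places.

|S1∩S2|: x∈[2,8], y∈[1,7] → 6·6 = 36.

36.00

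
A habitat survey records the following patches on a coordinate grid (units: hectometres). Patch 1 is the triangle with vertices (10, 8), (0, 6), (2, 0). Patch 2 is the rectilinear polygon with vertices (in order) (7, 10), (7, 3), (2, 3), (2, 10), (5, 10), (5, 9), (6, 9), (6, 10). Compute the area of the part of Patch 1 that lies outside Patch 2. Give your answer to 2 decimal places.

14.50

|Patch 1| = 32, |Patch 1∩Patch 2| = 17.5.
|Patch 1 ∖ Patch 2| = |Patch 1| − |Patch 1∩Patch 2| = 32 − 17.5 = 14.50.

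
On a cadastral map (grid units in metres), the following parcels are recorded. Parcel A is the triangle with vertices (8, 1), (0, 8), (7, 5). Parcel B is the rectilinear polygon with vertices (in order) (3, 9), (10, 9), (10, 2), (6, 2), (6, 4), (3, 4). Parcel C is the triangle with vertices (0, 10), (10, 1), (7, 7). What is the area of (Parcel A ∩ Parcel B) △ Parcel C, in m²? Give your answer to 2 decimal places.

21.52

|Parcel A ∩ Parcel B| = 9.1518.
|(Parcel A ∩ Parcel B) ∩ Parcel C| = 2.065.
|(Parcel A ∩ Parcel B) △ Parcel C| = 9.1518 + 16.5 − 4.13 = 21.52.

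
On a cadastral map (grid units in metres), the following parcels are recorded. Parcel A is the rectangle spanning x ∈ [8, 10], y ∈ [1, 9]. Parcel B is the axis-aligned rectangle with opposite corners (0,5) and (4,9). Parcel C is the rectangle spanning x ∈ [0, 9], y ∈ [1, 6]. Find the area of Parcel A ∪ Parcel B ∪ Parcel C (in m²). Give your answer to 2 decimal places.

68.00

By inclusion–exclusion:
Individual areas: |Parcel A| = 16, |Parcel B| = 16, |Parcel C| = 45.
|Parcel A∩Parcel B| = 0 (no overlap).
|Parcel A∩Parcel C|: x∈[8,9], y∈[1,6] → 1·5 = 5.
|Parcel B∩Parcel C|: x∈[0,4], y∈[5,6] → 4·1 = 4.
|Parcel A∩Parcel B∩Parcel C| = 0.
|Parcel A ∪ Parcel B ∪ Parcel C| = 77 − 9 + 0 = 68.00.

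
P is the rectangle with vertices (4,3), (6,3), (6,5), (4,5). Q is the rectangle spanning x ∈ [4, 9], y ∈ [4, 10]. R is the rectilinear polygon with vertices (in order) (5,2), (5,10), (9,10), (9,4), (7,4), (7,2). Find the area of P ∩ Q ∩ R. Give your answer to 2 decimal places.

The intersection is the polygon with vertices (6,4), (5,4), (5,5), (6,5).
By the shoelace formula its area is 1.00.

1.00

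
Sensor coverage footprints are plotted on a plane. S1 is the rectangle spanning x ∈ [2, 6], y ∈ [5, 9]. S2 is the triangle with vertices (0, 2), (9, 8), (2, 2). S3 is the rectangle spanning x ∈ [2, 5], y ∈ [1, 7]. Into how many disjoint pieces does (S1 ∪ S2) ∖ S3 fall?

(S1 ∪ S2) ∖ S3 splits into 2 disjoint pieces (area 10.9643, area 1.3333).

2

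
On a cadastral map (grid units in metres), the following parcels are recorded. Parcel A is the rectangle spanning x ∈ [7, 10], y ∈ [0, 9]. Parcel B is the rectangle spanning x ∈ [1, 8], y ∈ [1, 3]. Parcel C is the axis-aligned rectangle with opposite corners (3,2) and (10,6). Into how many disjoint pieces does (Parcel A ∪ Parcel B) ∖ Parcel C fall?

2

(Parcel A ∪ Parcel B) ∖ Parcel C splits into 2 disjoint pieces (area 9, area 14).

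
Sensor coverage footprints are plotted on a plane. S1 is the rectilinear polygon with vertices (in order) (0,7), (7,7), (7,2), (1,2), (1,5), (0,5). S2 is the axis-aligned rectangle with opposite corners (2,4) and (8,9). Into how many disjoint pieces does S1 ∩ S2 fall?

S1 ∩ S2 is a single connected region.

1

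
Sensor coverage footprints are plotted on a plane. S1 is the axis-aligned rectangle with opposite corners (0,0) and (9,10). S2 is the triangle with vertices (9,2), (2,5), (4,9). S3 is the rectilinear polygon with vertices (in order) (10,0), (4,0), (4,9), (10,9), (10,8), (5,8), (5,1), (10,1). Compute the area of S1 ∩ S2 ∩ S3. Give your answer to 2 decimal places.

4.37

The intersection is the polygon with vertices (5,7.6), (5,3.714), (4,4.143), (4,9).
By the shoelace formula its area is 4.37.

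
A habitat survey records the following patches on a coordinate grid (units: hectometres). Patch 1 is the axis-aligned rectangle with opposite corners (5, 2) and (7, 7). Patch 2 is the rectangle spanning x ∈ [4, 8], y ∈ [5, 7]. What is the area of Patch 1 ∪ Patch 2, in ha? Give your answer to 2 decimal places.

14.00

By inclusion–exclusion:
Individual areas: |Patch 1| = 10, |Patch 2| = 8.
|Patch 1∩Patch 2|: x∈[5,7], y∈[5,7] → 2·2 = 4.
|Patch 1 ∪ Patch 2| = 18 − 4 = 14.00.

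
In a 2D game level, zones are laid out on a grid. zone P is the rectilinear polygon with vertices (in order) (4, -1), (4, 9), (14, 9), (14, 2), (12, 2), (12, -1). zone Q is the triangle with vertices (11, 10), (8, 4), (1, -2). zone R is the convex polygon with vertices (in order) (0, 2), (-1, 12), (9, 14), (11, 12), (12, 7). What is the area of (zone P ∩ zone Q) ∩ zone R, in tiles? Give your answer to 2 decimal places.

3.60

The region (zone P ∩ zone Q) ∩ zone R is the polygon with vertices (10.167,9), (10.5,9), (8.842,5.684), (6.638,4.766).
By the shoelace formula its area is 3.60.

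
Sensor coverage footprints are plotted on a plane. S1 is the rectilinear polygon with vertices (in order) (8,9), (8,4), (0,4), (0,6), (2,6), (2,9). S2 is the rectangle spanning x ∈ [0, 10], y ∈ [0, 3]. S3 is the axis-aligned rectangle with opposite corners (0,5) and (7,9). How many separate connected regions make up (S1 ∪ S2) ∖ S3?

2

(S1 ∪ S2) ∖ S3 splits into 2 disjoint pieces (area 12, area 30).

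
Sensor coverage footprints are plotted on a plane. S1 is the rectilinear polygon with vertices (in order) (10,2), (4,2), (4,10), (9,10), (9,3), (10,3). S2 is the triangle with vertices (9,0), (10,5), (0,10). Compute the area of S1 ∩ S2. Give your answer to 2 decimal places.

The intersection is the polygon with vertices (7.2,2), (4,5.556), (4,8), (9,5.5), (9,3), (9.6,3), (9.4,2).
By the shoelace formula its area is 18.56.

18.56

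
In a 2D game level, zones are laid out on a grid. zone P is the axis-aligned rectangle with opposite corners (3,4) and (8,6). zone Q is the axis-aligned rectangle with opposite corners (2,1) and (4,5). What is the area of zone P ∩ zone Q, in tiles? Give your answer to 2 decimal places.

|zone P∩zone Q|: x∈[3,4], y∈[4,5] → 1·1 = 1.

1.00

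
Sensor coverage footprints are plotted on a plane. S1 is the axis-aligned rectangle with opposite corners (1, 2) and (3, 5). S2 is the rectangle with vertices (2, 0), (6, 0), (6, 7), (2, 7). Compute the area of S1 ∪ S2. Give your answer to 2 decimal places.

31.00

By inclusion–exclusion:
Individual areas: |S1| = 6, |S2| = 28.
|S1∩S2|: x∈[2,3], y∈[2,5] → 1·3 = 3.
|S1 ∪ S2| = 34 − 3 = 31.00.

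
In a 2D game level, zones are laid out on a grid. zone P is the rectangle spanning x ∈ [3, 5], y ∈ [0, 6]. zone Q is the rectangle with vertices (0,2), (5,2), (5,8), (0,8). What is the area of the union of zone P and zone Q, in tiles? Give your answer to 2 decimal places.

By inclusion–exclusion:
Individual areas: |zone P| = 12, |zone Q| = 30.
|zone P∩zone Q|: x∈[3,5], y∈[2,6] → 2·4 = 8.
|zone P ∪ zone Q| = 42 − 8 = 34.00.

34.00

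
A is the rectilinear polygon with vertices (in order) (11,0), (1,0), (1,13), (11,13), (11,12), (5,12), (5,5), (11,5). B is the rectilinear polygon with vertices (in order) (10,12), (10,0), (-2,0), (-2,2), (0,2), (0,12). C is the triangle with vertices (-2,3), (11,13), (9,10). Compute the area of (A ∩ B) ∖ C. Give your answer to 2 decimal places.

70.34

|A ∩ B| = 73.
|(A ∩ B) ∩ C| = 2.6573.
|(A ∩ B) ∖ C| = 73 − 2.6573 = 70.34.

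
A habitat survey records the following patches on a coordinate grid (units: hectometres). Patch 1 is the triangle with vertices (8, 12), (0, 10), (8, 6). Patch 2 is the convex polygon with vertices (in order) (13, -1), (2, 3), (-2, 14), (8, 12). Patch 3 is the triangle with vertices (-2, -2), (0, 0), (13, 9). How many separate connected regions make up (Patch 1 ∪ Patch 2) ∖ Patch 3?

2

(Patch 1 ∪ Patch 2) ∖ Patch 3 splits into 2 disjoint pieces (area 80.3359, area 30.5801).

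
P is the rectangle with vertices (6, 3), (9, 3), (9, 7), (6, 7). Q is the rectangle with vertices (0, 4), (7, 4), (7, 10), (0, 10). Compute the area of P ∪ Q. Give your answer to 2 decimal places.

By inclusion–exclusion:
Individual areas: |P| = 12, |Q| = 42.
|P∩Q|: x∈[6,7], y∈[4,7] → 1·3 = 3.
|P ∪ Q| = 54 − 3 = 51.00.

51.00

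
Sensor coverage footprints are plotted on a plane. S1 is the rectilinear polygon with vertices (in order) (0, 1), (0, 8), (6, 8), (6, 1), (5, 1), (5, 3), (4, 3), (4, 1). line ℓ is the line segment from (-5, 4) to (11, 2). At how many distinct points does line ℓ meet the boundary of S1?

The segment meets the boundary at (6,2.625), (5,2.75), (4,2.875), (0,3.375).

4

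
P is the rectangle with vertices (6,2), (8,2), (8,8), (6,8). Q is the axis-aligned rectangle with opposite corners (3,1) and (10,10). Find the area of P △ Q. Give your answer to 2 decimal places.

|P∩Q|: x∈[6,8], y∈[2,8] → 2·6 = 12.
|P △ Q| = |P| + |Q| − 2·|P∩Q| = 12 + 63 − 24 = 51.00.

51.00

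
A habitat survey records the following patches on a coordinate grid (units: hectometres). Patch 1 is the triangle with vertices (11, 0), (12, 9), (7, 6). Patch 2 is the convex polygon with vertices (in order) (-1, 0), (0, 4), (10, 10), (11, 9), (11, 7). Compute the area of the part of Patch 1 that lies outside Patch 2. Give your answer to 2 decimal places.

15.96

|Patch 1| = 21, |Patch 1∩Patch 2| = 5.04.
|Patch 1 ∖ Patch 2| = |Patch 1| − |Patch 1∩Patch 2| = 21 − 5.04 = 15.96.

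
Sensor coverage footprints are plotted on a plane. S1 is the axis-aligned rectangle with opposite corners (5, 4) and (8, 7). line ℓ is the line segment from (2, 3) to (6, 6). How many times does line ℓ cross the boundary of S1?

The segment meets the boundary at (5,5.25).

1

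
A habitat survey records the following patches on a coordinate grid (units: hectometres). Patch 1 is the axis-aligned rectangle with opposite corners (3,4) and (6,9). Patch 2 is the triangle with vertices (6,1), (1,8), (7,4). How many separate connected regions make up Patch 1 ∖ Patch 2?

Patch 1 ∖ Patch 2 splits into 2 disjoint pieces (area 10, area 0.5143).

2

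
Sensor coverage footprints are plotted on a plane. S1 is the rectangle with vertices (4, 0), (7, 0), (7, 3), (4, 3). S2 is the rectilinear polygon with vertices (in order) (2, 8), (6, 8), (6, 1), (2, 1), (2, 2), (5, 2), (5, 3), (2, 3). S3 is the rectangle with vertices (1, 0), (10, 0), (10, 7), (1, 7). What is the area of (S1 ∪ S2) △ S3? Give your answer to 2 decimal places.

|S1 ∪ S2| = 31.
|(S1 ∪ S2) ∩ S3| = 27.
|(S1 ∪ S2) △ S3| = 31 + 63 − 54 = 40.00.

40.00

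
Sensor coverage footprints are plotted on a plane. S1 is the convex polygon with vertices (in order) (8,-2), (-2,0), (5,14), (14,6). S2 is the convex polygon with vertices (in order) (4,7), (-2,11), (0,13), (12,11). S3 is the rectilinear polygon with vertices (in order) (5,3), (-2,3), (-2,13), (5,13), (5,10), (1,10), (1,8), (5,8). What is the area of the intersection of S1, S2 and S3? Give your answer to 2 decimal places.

4.72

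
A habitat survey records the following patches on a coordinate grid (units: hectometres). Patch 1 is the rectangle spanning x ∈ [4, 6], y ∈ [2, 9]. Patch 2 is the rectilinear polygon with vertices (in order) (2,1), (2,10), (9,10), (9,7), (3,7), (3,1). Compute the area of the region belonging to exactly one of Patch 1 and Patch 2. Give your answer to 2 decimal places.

|Patch 1| = 14, |Patch 2| = 27, |Patch 1∩Patch 2| = 4.
|Patch 1 △ Patch 2| = |Patch 1| + |Patch 2| − 2·|Patch 1∩Patch 2| = 14 + 27 − 8 = 33.00.

33.00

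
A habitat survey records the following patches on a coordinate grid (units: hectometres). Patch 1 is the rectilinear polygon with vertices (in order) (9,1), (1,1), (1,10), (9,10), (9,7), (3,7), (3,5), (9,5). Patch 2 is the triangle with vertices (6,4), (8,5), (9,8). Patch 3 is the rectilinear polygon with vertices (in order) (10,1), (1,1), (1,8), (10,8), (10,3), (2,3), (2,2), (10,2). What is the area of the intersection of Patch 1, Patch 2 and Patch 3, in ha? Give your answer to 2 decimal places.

0.83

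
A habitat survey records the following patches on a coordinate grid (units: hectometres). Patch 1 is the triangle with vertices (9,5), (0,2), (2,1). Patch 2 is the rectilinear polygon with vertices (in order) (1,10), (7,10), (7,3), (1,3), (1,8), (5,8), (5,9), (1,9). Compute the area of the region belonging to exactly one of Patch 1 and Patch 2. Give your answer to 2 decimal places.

41.45

|Patch 1| = 7.5, |Patch 2| = 38, |Patch 1∩Patch 2| = 2.0238.
|Patch 1 △ Patch 2| = |Patch 1| + |Patch 2| − 2·|Patch 1∩Patch 2| = 7.5 + 38 − 4.0476 = 41.45.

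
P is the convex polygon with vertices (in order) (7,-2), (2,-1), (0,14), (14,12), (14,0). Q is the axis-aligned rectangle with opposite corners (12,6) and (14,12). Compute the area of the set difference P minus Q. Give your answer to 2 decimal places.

|P| = 183.5, |P∩Q| = 12.
|P ∖ Q| = |P| − |P∩Q| = 183.5 − 12 = 171.50.

171.50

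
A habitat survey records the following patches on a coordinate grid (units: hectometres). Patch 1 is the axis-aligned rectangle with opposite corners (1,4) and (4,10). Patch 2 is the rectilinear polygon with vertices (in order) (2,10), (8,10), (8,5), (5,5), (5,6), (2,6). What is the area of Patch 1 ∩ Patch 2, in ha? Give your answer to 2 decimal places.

8.00

The intersection is the polygon with vertices (4,6), (2,6), (2,10), (4,10).
By the shoelace formula its area is 8.00.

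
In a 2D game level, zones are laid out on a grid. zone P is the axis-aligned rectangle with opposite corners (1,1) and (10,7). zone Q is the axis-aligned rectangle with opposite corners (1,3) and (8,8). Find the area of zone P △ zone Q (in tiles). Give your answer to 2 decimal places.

33.00

|zone P∩zone Q|: x∈[1,8], y∈[3,7] → 7·4 = 28.
|zone P △ zone Q| = |zone P| + |zone Q| − 2·|zone P∩zone Q| = 54 + 35 − 56 = 33.00.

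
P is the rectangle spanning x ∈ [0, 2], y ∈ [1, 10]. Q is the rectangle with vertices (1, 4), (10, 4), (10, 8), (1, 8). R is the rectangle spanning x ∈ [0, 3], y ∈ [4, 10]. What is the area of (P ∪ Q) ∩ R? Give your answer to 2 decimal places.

The region (P ∪ Q) ∩ R is the polygon with vertices (0,10), (2,10), (2,8), (3,8), (3,4), (2,4), (0,4).
By the shoelace formula its area is 16.00.

16.00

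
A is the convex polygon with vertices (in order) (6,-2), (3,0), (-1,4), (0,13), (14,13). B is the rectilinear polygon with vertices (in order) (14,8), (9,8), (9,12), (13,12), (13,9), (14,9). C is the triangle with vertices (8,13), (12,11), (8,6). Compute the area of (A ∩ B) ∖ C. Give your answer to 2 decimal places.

|A ∩ B| = 13.3958.
|(A ∩ B) ∩ C| = 7.4.
|(A ∩ B) ∖ C| = 13.3958 − 7.4 = 6.00.

6.00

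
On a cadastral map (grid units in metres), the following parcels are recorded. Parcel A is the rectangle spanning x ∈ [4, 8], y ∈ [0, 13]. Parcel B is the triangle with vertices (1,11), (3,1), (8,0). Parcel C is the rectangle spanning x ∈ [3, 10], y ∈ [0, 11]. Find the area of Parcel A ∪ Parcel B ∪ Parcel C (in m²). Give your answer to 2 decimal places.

91.86

By inclusion–exclusion:
Individual areas: |Parcel A| = 52, |Parcel B| = 24, |Parcel C| = 77.
|Parcel A∩Parcel B| = 10.9714.
|Parcel A∩Parcel C|: x∈[4,8], y∈[0,11] → 4·11 = 44.
|Parcel B∩Parcel C| = 17.1429.
|Parcel A∩Parcel B∩Parcel C| = 10.9714.
|Parcel A ∪ Parcel B ∪ Parcel C| = 153 − 72.1143 + 10.9714 = 91.86.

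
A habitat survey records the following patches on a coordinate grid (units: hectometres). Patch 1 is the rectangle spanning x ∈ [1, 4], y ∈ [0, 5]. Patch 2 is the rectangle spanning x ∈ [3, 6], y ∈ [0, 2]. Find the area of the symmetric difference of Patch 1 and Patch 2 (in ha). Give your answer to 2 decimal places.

|Patch 1∩Patch 2|: x∈[3,4], y∈[0,2] → 1·2 = 2.
|Patch 1 △ Patch 2| = |Patch 1| + |Patch 2| − 2·|Patch 1∩Patch 2| = 15 + 6 − 4 = 17.00.

17.00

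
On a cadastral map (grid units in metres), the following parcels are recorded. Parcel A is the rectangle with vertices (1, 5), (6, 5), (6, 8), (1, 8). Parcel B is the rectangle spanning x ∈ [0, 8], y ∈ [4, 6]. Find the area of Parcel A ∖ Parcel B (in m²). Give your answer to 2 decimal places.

|Parcel A∩Parcel B|: x∈[1,6], y∈[5,6] → 5·1 = 5.
|Parcel A| = 15.
|Parcel A ∖ Parcel B| = |Parcel A| − |Parcel A∩Parcel B| = 15 − 5 = 10.00.

10.00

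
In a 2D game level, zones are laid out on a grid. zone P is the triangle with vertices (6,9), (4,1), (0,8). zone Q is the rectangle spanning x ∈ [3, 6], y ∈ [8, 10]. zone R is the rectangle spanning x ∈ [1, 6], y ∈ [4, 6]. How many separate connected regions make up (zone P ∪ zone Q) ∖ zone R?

2

(zone P ∪ zone Q) ∖ zone R splits into 2 disjoint pieces (area 3.6964, area 16.6071).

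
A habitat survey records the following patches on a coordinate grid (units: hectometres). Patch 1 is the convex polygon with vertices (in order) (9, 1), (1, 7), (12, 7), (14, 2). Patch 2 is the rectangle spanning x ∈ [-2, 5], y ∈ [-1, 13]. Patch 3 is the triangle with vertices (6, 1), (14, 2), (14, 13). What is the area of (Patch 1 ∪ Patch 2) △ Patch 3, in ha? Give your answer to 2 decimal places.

|Patch 1 ∪ Patch 2| = 138.5.
|(Patch 1 ∪ Patch 2) ∩ Patch 3| = 25.2321.
|(Patch 1 ∪ Patch 2) △ Patch 3| = 138.5 + 44 − 50.4643 = 132.04.

132.04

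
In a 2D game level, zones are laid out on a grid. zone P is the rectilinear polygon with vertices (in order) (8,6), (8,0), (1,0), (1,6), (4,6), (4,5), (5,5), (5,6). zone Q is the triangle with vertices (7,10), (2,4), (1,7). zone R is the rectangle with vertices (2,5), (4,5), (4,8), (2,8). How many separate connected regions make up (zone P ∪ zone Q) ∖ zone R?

2

(zone P ∪ zone Q) ∖ zone R splits into 2 disjoint pieces (area 40.0833, area 3.4).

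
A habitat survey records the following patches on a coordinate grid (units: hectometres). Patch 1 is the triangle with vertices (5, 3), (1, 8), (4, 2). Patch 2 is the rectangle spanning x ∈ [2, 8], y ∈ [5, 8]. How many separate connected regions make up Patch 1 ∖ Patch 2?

2

Patch 1 ∖ Patch 2 splits into 2 disjoint pieces (area 3.15, area 0.375).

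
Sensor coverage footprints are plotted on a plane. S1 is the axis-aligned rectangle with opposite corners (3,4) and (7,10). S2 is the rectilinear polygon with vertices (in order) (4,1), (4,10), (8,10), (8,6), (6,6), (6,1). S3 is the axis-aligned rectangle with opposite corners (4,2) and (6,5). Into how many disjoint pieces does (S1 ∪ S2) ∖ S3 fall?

(S1 ∪ S2) ∖ S3 splits into 2 disjoint pieces (area 26, area 2).

2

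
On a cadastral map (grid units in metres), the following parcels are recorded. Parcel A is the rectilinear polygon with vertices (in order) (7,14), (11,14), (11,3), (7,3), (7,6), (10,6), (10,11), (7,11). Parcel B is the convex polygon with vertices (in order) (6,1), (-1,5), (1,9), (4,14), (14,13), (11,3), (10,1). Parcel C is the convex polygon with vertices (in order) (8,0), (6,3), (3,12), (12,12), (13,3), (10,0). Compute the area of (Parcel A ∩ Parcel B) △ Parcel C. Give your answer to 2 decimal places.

70.50

|Parcel A ∩ Parcel B| = 27.
|(Parcel A ∩ Parcel B) ∩ Parcel C| = 21.
|(Parcel A ∩ Parcel B) △ Parcel C| = 27 + 85.5 − 42 = 70.50.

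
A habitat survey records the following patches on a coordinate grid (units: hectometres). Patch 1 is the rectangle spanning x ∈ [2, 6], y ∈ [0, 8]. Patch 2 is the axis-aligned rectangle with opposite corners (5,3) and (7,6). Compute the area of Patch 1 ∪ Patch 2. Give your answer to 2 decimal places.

By inclusion–exclusion:
Individual areas: |Patch 1| = 32, |Patch 2| = 6.
|Patch 1∩Patch 2|: x∈[5,6], y∈[3,6] → 1·3 = 3.
|Patch 1 ∪ Patch 2| = 38 − 3 = 35.00.

35.00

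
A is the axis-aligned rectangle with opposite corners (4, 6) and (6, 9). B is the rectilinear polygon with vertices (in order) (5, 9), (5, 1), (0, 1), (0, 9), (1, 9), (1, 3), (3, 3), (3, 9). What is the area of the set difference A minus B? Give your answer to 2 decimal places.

3.00

|A| = 6, |A∩B| = 3.
|A ∖ B| = |A| − |A∩B| = 6 − 3 = 3.00.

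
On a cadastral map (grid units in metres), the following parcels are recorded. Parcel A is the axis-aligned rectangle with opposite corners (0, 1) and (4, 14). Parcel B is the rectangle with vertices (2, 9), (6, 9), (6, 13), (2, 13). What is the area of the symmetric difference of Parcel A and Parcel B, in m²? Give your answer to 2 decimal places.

|Parcel A∩Parcel B|: x∈[2,4], y∈[9,13] → 2·4 = 8.
|Parcel A △ Parcel B| = |Parcel A| + |Parcel B| − 2·|Parcel A∩Parcel B| = 52 + 16 − 16 = 52.00.

52.00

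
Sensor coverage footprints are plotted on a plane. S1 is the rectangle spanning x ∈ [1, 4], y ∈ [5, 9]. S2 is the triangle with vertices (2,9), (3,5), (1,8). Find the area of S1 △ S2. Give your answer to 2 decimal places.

9.50

|S1| = 12, |S2| = 2.5, |S1∩S2| = 2.5.
|S1 △ S2| = |S1| + |S2| − 2·|S1∩S2| = 12 + 2.5 − 5 = 9.50.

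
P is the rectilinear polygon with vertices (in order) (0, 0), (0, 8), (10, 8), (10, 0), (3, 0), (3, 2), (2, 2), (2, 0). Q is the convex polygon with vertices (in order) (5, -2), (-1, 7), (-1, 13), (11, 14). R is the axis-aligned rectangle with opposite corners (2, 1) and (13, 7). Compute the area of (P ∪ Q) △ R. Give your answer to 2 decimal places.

|P ∪ Q| = 141.4167.
|(P ∪ Q) ∩ R| = 47.3333.
|(P ∪ Q) △ R| = 141.4167 + 66 − 94.6667 = 112.75.

112.75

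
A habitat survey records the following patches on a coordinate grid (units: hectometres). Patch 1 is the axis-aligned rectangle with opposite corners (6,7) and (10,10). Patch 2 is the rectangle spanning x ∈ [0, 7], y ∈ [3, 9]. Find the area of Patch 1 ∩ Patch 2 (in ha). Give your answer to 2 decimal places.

2.00

|Patch 1∩Patch 2|: x∈[6,7], y∈[7,9] → 1·2 = 2.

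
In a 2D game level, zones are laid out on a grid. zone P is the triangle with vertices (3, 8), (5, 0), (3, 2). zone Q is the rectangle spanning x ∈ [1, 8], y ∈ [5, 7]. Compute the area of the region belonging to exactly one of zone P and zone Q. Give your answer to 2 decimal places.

18.00

|zone P| = 6, |zone Q| = 14, |zone P∩zone Q| = 1.
|zone P △ zone Q| = |zone P| + |zone Q| − 2·|zone P∩zone Q| = 6 + 14 − 2 = 18.00.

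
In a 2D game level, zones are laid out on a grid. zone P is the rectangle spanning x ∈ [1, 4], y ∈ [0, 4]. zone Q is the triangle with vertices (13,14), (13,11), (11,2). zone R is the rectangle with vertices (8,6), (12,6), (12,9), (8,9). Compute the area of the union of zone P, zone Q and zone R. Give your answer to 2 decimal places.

By inclusion–exclusion:
Individual areas: |zone P| = 12, |zone Q| = 3, |zone R| = 12.
|zone P∩zone Q| = 0.
|zone P∩zone R| = 0 (no overlap).
|zone Q∩zone R| = 0.3056.
|zone P∩zone Q∩zone R| = 0.
|zone P ∪ zone Q ∪ zone R| = 27 − 0.3056 + 0 = 26.69.

26.69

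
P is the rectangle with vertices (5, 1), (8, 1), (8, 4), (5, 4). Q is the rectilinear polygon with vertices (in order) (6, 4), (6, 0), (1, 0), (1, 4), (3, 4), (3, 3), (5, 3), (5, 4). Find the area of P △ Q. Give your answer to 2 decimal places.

21.00

|P| = 9, |Q| = 18, |P∩Q| = 3.
|P △ Q| = |P| + |Q| − 2·|P∩Q| = 9 + 18 − 6 = 21.00.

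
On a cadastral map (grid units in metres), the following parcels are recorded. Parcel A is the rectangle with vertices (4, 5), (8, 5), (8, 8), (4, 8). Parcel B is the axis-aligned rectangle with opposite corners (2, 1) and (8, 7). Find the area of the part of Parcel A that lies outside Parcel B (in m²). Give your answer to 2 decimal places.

4.00

|Parcel A∩Parcel B|: x∈[4,8], y∈[5,7] → 4·2 = 8.
|Parcel A| = 12.
|Parcel A ∖ Parcel B| = |Parcel A| − |Parcel A∩Parcel B| = 12 − 8 = 4.00.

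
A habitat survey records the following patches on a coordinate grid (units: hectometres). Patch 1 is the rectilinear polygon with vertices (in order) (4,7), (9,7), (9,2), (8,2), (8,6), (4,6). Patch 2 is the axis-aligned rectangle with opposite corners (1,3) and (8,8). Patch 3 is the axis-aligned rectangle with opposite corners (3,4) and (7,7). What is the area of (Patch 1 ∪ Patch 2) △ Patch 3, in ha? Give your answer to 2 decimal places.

28.00

|Patch 1 ∪ Patch 2| = 40.
|(Patch 1 ∪ Patch 2) ∩ Patch 3| = 12.
|(Patch 1 ∪ Patch 2) △ Patch 3| = 40 + 12 − 24 = 28.00.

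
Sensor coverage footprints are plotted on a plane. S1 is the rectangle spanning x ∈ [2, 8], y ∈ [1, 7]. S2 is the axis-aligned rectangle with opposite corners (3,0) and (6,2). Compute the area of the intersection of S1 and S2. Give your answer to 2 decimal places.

|S1∩S2|: x∈[3,6], y∈[1,2] → 3·1 = 3.

3.00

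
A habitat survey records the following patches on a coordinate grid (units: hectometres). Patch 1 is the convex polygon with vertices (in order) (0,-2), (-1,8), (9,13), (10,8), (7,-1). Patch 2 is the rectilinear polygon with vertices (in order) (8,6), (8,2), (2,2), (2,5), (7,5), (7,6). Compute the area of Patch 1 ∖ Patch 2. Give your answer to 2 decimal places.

93.50

|Patch 1| = 112.5, |Patch 1∩Patch 2| = 19.
|Patch 1 ∖ Patch 2| = |Patch 1| − |Patch 1∩Patch 2| = 112.5 − 19 = 93.50.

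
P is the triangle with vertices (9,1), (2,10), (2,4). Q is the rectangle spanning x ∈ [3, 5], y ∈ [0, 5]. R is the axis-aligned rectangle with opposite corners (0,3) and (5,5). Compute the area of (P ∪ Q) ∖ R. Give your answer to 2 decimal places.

22.07

|P ∪ Q| = 27.2857.
|(P ∪ Q) ∩ R| = 5.2143.
|(P ∪ Q) ∖ R| = 27.2857 − 5.2143 = 22.07.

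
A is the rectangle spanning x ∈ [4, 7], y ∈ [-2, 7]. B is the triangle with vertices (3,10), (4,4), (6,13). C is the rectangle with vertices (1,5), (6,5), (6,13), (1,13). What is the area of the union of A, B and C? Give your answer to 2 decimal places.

63.08

By inclusion–exclusion:
Individual areas: |A| = 27, |B| = 10.5, |C| = 40.
|A∩B| = 1.
|A∩C|: x∈[4,6], y∈[5,7] → 2·2 = 4.
|B∩C| = 10.3056.
|A∩B∩C| = 0.8889.
|A ∪ B ∪ C| = 77.5 − 15.3056 + 0.8889 = 63.08.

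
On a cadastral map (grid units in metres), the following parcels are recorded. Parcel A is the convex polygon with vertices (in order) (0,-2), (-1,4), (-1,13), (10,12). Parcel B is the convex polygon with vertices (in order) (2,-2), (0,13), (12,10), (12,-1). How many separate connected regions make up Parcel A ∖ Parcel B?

2

Parcel A ∖ Parcel B splits into 2 disjoint pieces (area 24.5944, area 6.3896).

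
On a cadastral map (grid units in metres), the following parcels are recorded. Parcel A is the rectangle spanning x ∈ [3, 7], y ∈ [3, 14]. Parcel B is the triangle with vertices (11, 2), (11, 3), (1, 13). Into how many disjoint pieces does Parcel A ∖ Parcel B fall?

Parcel A ∖ Parcel B splits into 2 disjoint pieces (area 22.4, area 20).

2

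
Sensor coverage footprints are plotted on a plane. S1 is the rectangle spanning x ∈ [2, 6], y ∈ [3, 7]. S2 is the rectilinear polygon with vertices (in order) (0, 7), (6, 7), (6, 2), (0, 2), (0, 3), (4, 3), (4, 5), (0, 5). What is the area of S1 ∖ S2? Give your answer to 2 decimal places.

|S1| = 16, |S1∩S2| = 12.
|S1 ∖ S2| = |S1| − |S1∩S2| = 16 − 12 = 4.00.

4.00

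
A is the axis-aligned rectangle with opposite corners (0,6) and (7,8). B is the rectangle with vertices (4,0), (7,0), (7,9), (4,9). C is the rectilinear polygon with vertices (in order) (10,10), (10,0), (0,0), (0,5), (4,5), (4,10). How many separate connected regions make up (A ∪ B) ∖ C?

(A ∪ B) ∖ C is a single connected region.

1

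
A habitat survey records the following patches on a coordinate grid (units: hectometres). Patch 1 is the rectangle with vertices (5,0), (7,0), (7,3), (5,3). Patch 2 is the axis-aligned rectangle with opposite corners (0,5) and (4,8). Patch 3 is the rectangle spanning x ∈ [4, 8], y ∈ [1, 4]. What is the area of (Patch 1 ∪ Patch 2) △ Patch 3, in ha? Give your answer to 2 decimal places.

22.00

|Patch 1 ∪ Patch 2| = 18.
|(Patch 1 ∪ Patch 2) ∩ Patch 3| = 4.
|(Patch 1 ∪ Patch 2) △ Patch 3| = 18 + 12 − 8 = 22.00.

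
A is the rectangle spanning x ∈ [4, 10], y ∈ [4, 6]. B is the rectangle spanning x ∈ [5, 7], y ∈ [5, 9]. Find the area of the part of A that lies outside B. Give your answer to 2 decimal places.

|A∩B|: x∈[5,7], y∈[5,6] → 2·1 = 2.
|A| = 12.
|A ∖ B| = |A| − |A∩B| = 12 − 2 = 10.00.

10.00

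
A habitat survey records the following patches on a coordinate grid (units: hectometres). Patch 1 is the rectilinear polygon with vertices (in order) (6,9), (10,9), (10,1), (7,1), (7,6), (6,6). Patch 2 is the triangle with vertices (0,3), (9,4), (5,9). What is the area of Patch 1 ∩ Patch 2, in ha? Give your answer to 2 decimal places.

The intersection is the polygon with vertices (7,6), (6,6), (6,7.75), (9,4), (7,3.778).
By the shoelace formula its area is 3.85.

3.85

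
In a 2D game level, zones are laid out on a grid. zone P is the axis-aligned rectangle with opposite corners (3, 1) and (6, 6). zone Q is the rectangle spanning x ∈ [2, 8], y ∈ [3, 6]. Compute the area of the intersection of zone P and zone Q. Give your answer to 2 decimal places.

9.00

|zone P∩zone Q|: x∈[3,6], y∈[3,6] → 3·3 = 9.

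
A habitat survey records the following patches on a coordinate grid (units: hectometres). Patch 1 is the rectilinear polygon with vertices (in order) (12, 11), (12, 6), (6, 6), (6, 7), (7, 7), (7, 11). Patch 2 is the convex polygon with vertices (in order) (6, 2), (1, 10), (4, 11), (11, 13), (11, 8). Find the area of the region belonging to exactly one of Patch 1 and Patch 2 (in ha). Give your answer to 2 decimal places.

47.83

|Patch 1| = 26, |Patch 2| = 60.5, |Patch 1∩Patch 2| = 19.3333.
|Patch 1 △ Patch 2| = |Patch 1| + |Patch 2| − 2·|Patch 1∩Patch 2| = 26 + 60.5 − 38.6667 = 47.83.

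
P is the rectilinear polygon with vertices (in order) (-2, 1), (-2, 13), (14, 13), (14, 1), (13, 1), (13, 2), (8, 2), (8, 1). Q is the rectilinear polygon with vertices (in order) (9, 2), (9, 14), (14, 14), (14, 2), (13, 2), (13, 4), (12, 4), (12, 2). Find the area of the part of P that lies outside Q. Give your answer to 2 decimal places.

134.00

|P| = 187, |P∩Q| = 53.
|P ∖ Q| = |P| − |P∩Q| = 187 − 53 = 134.00.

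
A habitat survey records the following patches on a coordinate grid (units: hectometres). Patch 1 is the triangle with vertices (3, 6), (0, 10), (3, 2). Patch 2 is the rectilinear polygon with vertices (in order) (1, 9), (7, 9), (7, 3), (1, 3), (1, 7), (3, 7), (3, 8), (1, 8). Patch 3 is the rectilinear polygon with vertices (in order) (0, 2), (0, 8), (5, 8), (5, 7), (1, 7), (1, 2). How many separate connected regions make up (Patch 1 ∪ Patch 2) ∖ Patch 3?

1

(Patch 1 ∪ Patch 2) ∖ Patch 3 is a single connected region.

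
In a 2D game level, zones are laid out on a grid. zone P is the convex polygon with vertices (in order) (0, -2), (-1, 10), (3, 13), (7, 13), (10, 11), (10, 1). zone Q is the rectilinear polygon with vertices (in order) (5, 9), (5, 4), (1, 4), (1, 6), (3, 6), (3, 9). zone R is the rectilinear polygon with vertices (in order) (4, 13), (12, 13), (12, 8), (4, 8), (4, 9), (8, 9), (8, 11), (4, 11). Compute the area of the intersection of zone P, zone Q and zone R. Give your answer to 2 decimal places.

The intersection is the polygon with vertices (5,9), (5,8), (4,8), (4,9).
By the shoelace formula its area is 1.00.

1.00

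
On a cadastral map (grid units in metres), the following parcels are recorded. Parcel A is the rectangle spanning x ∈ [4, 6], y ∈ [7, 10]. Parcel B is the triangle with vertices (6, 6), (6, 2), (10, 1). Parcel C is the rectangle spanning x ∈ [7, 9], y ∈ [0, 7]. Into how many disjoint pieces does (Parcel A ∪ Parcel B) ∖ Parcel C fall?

3

(Parcel A ∪ Parcel B) ∖ Parcel C splits into 3 disjoint pieces (area 6, area 3.5, area 0.5).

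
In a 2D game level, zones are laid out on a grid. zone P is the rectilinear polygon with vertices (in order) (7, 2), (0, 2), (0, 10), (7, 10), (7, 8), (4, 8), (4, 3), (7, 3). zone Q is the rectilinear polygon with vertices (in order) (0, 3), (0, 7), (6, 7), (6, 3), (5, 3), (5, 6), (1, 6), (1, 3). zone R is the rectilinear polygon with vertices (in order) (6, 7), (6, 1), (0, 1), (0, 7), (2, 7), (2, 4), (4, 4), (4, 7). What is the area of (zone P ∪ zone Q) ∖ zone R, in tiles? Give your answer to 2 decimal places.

|zone P ∪ zone Q| = 46.
|(zone P ∪ zone Q) ∩ zone R| = 21.
|(zone P ∪ zone Q) ∖ zone R| = 46 − 21 = 25.00.

25.00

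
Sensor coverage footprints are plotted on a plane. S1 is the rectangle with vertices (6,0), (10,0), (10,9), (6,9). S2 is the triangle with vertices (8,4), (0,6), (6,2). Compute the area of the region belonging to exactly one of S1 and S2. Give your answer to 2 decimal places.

41.00

|S1| = 36, |S2| = 10, |S1∩S2| = 2.5.
|S1 △ S2| = |S1| + |S2| − 2·|S1∩S2| = 36 + 10 − 5 = 41.00.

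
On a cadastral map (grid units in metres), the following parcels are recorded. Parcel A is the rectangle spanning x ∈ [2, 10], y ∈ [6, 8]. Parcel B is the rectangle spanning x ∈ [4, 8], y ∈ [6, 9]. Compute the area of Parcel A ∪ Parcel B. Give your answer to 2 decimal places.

By inclusion–exclusion:
Individual areas: |Parcel A| = 16, |Parcel B| = 12.
|Parcel A∩Parcel B|: x∈[4,8], y∈[6,8] → 4·2 = 8.
|Parcel A ∪ Parcel B| = 28 − 8 = 20.00.

20.00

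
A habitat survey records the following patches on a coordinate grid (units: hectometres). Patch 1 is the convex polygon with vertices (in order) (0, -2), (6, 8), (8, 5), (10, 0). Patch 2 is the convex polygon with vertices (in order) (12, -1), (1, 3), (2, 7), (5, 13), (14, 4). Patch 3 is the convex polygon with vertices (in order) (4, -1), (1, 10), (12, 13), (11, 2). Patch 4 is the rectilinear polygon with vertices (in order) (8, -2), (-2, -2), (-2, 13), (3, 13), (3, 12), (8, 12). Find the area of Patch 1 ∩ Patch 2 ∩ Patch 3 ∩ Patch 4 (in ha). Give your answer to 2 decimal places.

The intersection is the polygon with vertices (7.672,0.574), (3.119,2.229), (2.938,2.896), (6,8), (8,5), (8,0.714).
By the shoelace formula its area is 22.63.

22.63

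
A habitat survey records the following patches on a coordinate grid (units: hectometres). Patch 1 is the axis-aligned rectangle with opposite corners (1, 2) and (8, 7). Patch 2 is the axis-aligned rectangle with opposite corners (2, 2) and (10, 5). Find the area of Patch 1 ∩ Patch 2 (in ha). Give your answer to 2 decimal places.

18.00

|Patch 1∩Patch 2|: x∈[2,8], y∈[2,5] → 6·3 = 18.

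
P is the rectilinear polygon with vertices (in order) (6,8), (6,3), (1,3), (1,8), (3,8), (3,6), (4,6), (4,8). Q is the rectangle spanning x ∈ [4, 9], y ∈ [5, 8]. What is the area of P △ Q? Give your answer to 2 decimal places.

26.00

|P| = 23, |Q| = 15, |P∩Q| = 6.
|P △ Q| = |P| + |Q| − 2·|P∩Q| = 23 + 15 − 12 = 26.00.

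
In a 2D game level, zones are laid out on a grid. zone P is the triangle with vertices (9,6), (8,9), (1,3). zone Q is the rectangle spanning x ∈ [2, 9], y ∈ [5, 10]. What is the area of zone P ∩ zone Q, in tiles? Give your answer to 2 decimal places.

10.50

The intersection is the polygon with vertices (8,9), (9,6), (6.333,5), (3.333,5).
By the shoelace formula its area is 10.50.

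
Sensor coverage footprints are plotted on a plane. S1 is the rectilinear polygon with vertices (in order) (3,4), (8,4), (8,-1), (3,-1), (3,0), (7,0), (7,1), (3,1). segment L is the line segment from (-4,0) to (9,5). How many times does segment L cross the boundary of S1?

The segment meets the boundary at (6.4,4), (3,2.692).

2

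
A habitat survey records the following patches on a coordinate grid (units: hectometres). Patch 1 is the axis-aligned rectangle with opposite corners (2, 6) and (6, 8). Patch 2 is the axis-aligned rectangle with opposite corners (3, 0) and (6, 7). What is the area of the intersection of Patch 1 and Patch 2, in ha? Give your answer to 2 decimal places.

3.00

|Patch 1∩Patch 2|: x∈[3,6], y∈[6,7] → 3·1 = 3.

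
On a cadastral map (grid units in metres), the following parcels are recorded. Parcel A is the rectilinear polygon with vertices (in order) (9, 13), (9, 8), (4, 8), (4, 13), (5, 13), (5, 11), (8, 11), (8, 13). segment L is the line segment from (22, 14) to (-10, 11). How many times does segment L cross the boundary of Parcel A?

The segment meets the boundary at (5,12.406), (4,12.312), (8,12.688), (9,12.781).

4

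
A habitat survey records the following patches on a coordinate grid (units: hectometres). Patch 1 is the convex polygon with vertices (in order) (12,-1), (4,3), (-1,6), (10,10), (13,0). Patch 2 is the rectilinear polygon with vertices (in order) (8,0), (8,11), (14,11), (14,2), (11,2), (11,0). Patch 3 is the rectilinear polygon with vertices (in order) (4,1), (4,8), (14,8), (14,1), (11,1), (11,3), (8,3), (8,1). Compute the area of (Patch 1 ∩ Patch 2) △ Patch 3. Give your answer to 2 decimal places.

57.87

|Patch 1 ∩ Patch 2| = 29.8727.
|(Patch 1 ∩ Patch 2) ∩ Patch 3| = 18.
|(Patch 1 ∩ Patch 2) △ Patch 3| = 29.8727 + 64 − 36 = 57.87.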